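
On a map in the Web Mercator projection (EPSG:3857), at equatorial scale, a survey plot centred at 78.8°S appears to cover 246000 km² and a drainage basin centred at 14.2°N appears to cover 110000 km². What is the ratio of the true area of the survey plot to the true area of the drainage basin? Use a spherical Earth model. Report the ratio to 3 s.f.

0.0898

On Mercator the areal scale is sec²φ, so true area = apparent × cos²φ.
True area of survey plot: 246000 × cos²(78.8°) = 246000 × 0.03773 = 9281 km².
True area of drainage basin: 110000 × cos²(14.2°) = 110000 × 0.9398 = 103400 km².
Ratio = 9281 / 103400 ≈ 0.0898.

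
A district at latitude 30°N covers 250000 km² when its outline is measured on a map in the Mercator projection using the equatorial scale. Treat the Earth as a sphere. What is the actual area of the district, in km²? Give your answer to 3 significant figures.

188000 km²

The Mercator projection is conformal; its linear scale factor is the same in every direction and equals sec φ = 1/cos φ.
Areal scale = k² = sec²φ = 1/cos²(30°) = 1/0.8660² = 1.333.
True area = apparent / (areal scale) = 250000 / 1.333 ≈ 188000 km².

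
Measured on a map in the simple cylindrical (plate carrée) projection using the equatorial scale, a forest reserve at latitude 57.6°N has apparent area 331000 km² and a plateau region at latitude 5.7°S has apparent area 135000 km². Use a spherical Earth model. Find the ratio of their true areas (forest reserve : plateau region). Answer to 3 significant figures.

Plate carrée has h = 1 and k = sec φ, giving areal scale sec φ; true area = (apparent area) · cos φ.
True area of forest reserve: 331000 × cos(57.6°) = 331000 × 0.5358 = 177400 km².
True area of plateau region: 135000 × cos(5.7°) = 135000 × 0.9951 = 134300 km².
Ratio = 177400 / 134300 ≈ 1.32.

1.32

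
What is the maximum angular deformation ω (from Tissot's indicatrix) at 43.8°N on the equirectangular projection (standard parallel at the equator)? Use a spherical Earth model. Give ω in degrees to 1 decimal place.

Plate carrée maps x = Rλ, y = Rφ. The meridian scale is h = 1 and the parallel scale is k = 1/cos φ = sec φ.
At 43.8°: h = 1.000, k = 1.386; principal scales a = 1.386, b = 1.000.
sin(ω/2) = (a − b)/(a + b) = 0.3855/2.386 = 0.1616, so ω = 2 arcsin(0.1616) ≈ 18.6°.

18.6°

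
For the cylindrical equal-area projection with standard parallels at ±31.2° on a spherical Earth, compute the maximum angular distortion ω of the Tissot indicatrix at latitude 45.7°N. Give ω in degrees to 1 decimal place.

For cylindrical equal-area with standard parallel φ₀, h = cos φ / cos φ₀ and k = cos φ₀ / cos φ, so h·k = 1.
At 45.7°: h = 0.8165, k = 1.225; principal scales a = 1.225, b = 0.8165.
sin(ω/2) = (a − b)/(a + b) = 0.4082/2.041 = 0.2000, so ω = 2 arcsin(0.2000) ≈ 23.1°.

23.1°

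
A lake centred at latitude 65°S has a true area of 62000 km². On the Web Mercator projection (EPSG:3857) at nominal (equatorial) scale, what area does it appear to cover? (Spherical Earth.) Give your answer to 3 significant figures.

347000 km²

The Mercator projection is conformal; its linear scale factor is the same in every direction and equals sec φ = 1/cos φ.
Areal scale = k² = sec²φ = 1/cos²(65°) = 1/0.4226² = 5.599.
Apparent area = 62000 × 5.599 ≈ 347000 km².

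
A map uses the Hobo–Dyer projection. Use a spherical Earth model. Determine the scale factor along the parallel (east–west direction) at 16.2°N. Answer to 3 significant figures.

0.826

Hobo–Dyer is a cylindrical equal-area projection with standard parallels at ±37.5°. For cylindrical equal-area with standard parallel φ₀, h = cos φ / cos φ₀ and k = cos φ₀ / cos φ, so h·k = 1.
k = cos 37.5° / cos 16.2° = 0.7934/0.9603 = 0.8262.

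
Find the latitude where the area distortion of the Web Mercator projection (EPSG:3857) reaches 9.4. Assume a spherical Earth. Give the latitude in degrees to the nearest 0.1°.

71.0°

Mercator areal scale is sec²φ.
sec²φ = 9.4  ⇒  cos²φ = 0.1064  ⇒  cos φ = 0.3262.
φ = arccos(0.3262) ≈ 71.0°.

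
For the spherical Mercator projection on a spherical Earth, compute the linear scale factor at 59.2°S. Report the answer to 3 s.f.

1.95

Mercator is conformal, so the point scale is isotropic: h = k = sec φ = 1/cos φ.
k = 1/cos 59.2° = 1/0.5120 = 1.953.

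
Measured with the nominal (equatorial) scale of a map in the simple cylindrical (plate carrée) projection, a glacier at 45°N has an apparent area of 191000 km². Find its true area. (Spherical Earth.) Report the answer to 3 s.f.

135000 km²

Plate carrée maps x = Rλ, y = Rφ. The meridian scale is h = 1 and the parallel scale is k = 1/cos φ = sec φ.
Areal scale = h·k = 1 × sec φ; at 45°, h = 1.000, k = 1.414, so h·k = 1.414.
True area = apparent / (areal scale) = 191000 / 1.414 ≈ 135000 km².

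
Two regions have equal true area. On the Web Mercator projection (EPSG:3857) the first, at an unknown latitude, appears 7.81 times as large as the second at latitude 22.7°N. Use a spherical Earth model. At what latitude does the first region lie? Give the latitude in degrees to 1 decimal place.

70.7°

On Mercator, (apparent₁)/(apparent₂) = sec²φ₁ / sec²φ₂ when true areas are equal.
cos²φ₂ / cos²φ₁ = 7.81  ⇒  cos φ₁ = cos 22.7° / √7.81 = 0.9225/2.795 = 0.3301.
φ₁ = arccos(0.3301) ≈ 70.7°.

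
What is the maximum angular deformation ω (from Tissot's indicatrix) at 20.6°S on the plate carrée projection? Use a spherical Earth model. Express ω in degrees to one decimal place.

3.8°

Plate carrée maps x = Rλ, y = Rφ. The meridian scale is h = 1 and the parallel scale is k = 1/cos φ = sec φ.
At 20.6°: h = 1.000, k = 1.068; principal scales a = 1.068, b = 1.000.
sin(ω/2) = (a − b)/(a + b) = 0.06831/2.068 = 0.03303, so ω = 2 arcsin(0.03303) ≈ 3.8°.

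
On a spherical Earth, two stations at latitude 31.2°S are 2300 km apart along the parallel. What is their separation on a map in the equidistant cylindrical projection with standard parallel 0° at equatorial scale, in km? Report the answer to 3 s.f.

2690 km

In the plate carrée (x = Rλ, y = Rφ), meridians are true-scale (h = 1) and parallels are stretched by k = sec φ.
Along the parallel, k = sec 31.2° = 1/0.8554 = 1.169.
Map distance = 2300 × 1.169 ≈ 2690 km.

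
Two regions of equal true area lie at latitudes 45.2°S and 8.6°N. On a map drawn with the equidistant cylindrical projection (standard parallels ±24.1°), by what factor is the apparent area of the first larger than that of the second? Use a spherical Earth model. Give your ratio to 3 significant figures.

1.40

In the equirectangular projection with standard parallel φ₀ = 24.1° (x = Rλ cos φ₀, y = Rφ), meridians are true-scale (h = 1) and the parallel scale is k = cos φ₀ / cos φ.
Areal scale at 45.2°: h·k = 1.000 × 1.295 = 1.295.
Areal scale at 8.6°: h·k = 1.000 × 0.9232 = 0.9232.
Ratio = 1.295/0.9232 ≈ 1.40.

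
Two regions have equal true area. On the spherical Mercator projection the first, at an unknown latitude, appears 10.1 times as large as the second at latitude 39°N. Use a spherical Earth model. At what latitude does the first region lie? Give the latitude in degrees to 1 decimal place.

75.8°

Mercator areal scale is sec²φ, so apparent-area ratio = sec²φ₁ / sec²φ₂ = cos²φ₂ / cos²φ₁.
cos²φ₂ / cos²φ₁ = 10.1  ⇒  cos φ₁ = cos 39° / √10.1 = 0.7771/3.178 = 0.2445.
φ₁ = arccos(0.2445) ≈ 75.8°.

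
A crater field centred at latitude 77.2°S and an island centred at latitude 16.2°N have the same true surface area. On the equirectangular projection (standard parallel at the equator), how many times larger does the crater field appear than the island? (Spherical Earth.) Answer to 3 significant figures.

4.33

For the equirectangular projection with φ₀ = 0 (plate carrée), h = 1 along meridians and k = sec φ along parallels.
Areal scale at 77.2°: h·k = 1.000 × 4.514 = 4.514.
Areal scale at 16.2°: h·k = 1.000 × 1.041 = 1.041.
Ratio = 4.514/1.041 ≈ 4.33.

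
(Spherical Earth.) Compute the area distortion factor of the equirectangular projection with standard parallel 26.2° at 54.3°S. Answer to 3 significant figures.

The equidistant cylindrical projection with φ₀ = 26.2° has h = 1 (meridians true) and k = cos φ₀ / cos φ along parallels.
Areal scale = h·k = 1 × cos φ₀ / cos φ; at 54.3°, h = 1.000, k = 1.538, so h·k = 1.538.

1.54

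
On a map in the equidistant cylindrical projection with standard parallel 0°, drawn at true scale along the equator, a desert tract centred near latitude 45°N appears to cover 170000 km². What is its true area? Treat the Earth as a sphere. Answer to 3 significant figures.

120000 km²

Plate carrée maps x = Rλ, y = Rφ. The meridian scale is h = 1 and the parallel scale is k = 1/cos φ = sec φ.
Areal scale = h·k = 1 × sec φ; at 45°, h = 1.000, k = 1.414, so h·k = 1.414.
True area = apparent / (areal scale) = 170000 / 1.414 ≈ 120000 km².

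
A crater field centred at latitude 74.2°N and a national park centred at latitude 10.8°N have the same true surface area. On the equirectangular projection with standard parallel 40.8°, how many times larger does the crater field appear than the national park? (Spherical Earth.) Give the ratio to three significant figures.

The equidistant cylindrical projection with φ₀ = 40.8° has h = 1 (meridians true) and k = cos φ₀ / cos φ along parallels.
Areal scale at 74.2°: h·k = 1.000 × 2.780 = 2.780.
Areal scale at 10.8°: h·k = 1.000 × 0.7706 = 0.7706.
Ratio = 2.780/0.7706 ≈ 3.61.

3.61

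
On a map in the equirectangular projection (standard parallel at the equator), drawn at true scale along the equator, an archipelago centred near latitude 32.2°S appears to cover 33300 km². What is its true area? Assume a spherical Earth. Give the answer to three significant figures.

For the equirectangular projection with φ₀ = 0 (plate carrée), h = 1 along meridians and k = sec φ along parallels.
Areal scale = h·k = 1 × sec φ; at 32.2°, h = 1.000, k = 1.182, so h·k = 1.182.
True area = apparent / (areal scale) = 33300 / 1.182 ≈ 28200 km².

28200 km²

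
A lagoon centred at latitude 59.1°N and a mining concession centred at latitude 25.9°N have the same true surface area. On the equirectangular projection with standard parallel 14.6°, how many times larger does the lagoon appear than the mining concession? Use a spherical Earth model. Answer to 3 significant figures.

With standard parallel φ₀ = 14.6°, the equirectangular projection gives x = Rλ cos φ₀, y = Rφ, so h = 1 and k = cos 14.6° / cos φ.
Areal scale at 59.1°: h·k = 1.000 × 1.884 = 1.884.
Areal scale at 25.9°: h·k = 1.000 × 1.076 = 1.076.
Ratio = 1.884/1.076 ≈ 1.75.

1.75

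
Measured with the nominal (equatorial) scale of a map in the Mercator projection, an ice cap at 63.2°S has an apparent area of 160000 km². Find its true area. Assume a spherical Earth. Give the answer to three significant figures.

Mercator is conformal, so the point scale is isotropic: h = k = sec φ = 1/cos φ.
Areal scale = k² = sec²φ = 1/cos²(63.2°) = 1/0.4509² = 4.919.
True area = apparent / (areal scale) = 160000 / 4.919 ≈ 32500 km².

32500 km²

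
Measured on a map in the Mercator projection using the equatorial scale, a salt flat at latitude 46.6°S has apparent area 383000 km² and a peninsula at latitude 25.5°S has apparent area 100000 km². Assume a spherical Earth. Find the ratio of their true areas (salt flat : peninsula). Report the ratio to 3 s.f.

2.22

Mercator's areal exaggeration is sec²φ; hence true area = (apparent area) · cos²φ.
True area of salt flat: 383000 × cos²(46.6°) = 383000 × 0.4721 = 180800 km².
True area of peninsula: 100000 × cos²(25.5°) = 100000 × 0.8147 = 81470 km².
Ratio = 180800 / 81470 ≈ 2.22.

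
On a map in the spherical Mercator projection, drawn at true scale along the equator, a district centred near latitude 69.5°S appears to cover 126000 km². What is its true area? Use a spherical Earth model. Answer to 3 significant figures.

15500 km²

Mercator is conformal, so the point scale is isotropic: h = k = sec φ = 1/cos φ.
Areal scale = k² = sec²φ = 1/cos²(69.5°) = 1/0.3502² = 8.154.
True area = apparent / (areal scale) = 126000 / 8.154 ≈ 15500 km².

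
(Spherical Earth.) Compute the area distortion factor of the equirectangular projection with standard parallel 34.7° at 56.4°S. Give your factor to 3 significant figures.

1.49

With standard parallel φ₀ = 34.7°, the equirectangular projection gives x = Rλ cos φ₀, y = Rφ, so h = 1 and k = cos 34.7° / cos φ.
Areal scale = h·k = 1 × cos φ₀ / cos φ; at 56.4°, h = 1.000, k = 1.486, so h·k = 1.486.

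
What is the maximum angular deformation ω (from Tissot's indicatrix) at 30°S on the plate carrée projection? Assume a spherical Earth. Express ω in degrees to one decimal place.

8.2°

For the equirectangular projection with φ₀ = 0 (plate carrée), h = 1 along meridians and k = sec φ along parallels.
At 30°: h = 1.000, k = 1.155; principal scales a = 1.155, b = 1.000.
sin(ω/2) = (a − b)/(a + b) = 0.1547/2.155 = 0.07180, so ω = 2 arcsin(0.07180) ≈ 8.2°.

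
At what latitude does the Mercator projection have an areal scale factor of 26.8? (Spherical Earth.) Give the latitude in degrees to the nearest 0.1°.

Mercator areal scale is sec²φ.
sec²φ = 26.8  ⇒  cos²φ = 0.03731  ⇒  cos φ = 0.1932.
φ = arccos(0.1932) ≈ 78.9°.

78.9°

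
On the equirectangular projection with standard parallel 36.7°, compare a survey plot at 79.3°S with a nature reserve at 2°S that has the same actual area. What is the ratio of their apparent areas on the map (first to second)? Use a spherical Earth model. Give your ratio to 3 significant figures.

5.38

In the equirectangular projection with standard parallel φ₀ = 36.7° (x = Rλ cos φ₀, y = Rφ), meridians are true-scale (h = 1) and the parallel scale is k = cos φ₀ / cos φ.
Areal scale at 79.3°: h·k = 1.000 × 4.318 = 4.318.
Areal scale at 2°: h·k = 1.000 × 0.8023 = 0.8023.
Ratio = 4.318/0.8023 ≈ 5.38.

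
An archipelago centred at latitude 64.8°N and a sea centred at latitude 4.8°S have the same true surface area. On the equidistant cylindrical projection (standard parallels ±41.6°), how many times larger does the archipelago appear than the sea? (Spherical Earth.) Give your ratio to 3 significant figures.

2.34

The equidistant cylindrical projection with φ₀ = 41.6° has h = 1 (meridians true) and k = cos φ₀ / cos φ along parallels.
Areal scale at 64.8°: h·k = 1.000 × 1.756 = 1.756.
Areal scale at 4.8°: h·k = 1.000 × 0.7504 = 0.7504.
Ratio = 1.756/0.7504 ≈ 2.34.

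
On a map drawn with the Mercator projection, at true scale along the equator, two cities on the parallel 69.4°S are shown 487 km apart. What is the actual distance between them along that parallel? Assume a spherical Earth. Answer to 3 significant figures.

Mercator is conformal, so the point scale is isotropic: h = k = sec φ = 1/cos φ.
Along the parallel at 69.4°, map distances are exaggerated by k = sec 69.4° = 2.842.
True distance = 487 / 2.842 = 487 × cos 69.4° ≈ 171 km.

171 km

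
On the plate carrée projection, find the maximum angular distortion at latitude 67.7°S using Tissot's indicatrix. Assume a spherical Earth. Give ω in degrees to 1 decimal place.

53.5°

For the equirectangular projection with φ₀ = 0 (plate carrée), h = 1 along meridians and k = sec φ along parallels.
At 67.7°: h = 1.000, k = 2.635; principal scales a = 2.635, b = 1.000.
sin(ω/2) = (a − b)/(a + b) = 1.635/3.635 = 0.4498, so ω = 2 arcsin(0.4498) ≈ 53.5°.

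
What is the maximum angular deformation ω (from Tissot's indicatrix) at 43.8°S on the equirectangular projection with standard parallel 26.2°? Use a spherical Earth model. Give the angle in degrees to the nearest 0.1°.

In the equirectangular projection with standard parallel φ₀ = 26.2° (x = Rλ cos φ₀, y = Rφ), meridians are true-scale (h = 1) and the parallel scale is k = cos φ₀ / cos φ.
At 43.8°: h = 1.000, k = 1.243; principal scales a = 1.243, b = 1.000.
sin(ω/2) = (a − b)/(a + b) = 0.2432/2.243 = 0.1084, so ω = 2 arcsin(0.1084) ≈ 12.4°.

12.4°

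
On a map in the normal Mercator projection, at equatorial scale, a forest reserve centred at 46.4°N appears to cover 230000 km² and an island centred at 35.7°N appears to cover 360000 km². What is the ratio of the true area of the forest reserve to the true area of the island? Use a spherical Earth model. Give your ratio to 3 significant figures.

Since Mercator area scale is 1/cos²φ, the true area equals the apparent area multiplied by cos²φ.
True area of forest reserve: 230000 × cos²(46.4°) = 230000 × 0.4756 = 109400 km².
True area of island: 360000 × cos²(35.7°) = 360000 × 0.6595 = 237400 km².
Ratio = 109400 / 237400 ≈ 0.461.

0.461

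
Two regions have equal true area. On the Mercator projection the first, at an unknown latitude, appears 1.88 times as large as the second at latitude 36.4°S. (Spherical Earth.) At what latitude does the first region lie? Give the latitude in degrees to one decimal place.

54.1°

For equal true areas on Mercator, apparent areas scale as sec²φ, so the ratio is cos²φ₂ / cos²φ₁.
cos²φ₂ / cos²φ₁ = 1.88  ⇒  cos φ₁ = cos 36.4° / √1.88 = 0.8049/1.371 = 0.5870.
φ₁ = arccos(0.5870) ≈ 54.1°.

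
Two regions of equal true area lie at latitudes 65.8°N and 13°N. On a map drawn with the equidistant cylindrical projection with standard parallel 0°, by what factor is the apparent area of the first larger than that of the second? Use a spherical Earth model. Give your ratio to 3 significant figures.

2.38

In the plate carrée (x = Rλ, y = Rφ), meridians are true-scale (h = 1) and parallels are stretched by k = sec φ.
Areal scale at 65.8°: h·k = 1.000 × 2.439 = 2.439.
Areal scale at 13°: h·k = 1.000 × 1.026 = 1.026.
Ratio = 2.439/1.026 ≈ 2.38.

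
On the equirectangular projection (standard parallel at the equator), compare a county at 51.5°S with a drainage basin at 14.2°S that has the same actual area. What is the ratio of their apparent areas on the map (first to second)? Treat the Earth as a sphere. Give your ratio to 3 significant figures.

For the equirectangular projection with φ₀ = 0 (plate carrée), h = 1 along meridians and k = sec φ along parallels.
Areal scale at 51.5°: h·k = 1.000 × 1.606 = 1.606.
Areal scale at 14.2°: h·k = 1.000 × 1.032 = 1.032.
Ratio = 1.606/1.032 ≈ 1.56.

1.56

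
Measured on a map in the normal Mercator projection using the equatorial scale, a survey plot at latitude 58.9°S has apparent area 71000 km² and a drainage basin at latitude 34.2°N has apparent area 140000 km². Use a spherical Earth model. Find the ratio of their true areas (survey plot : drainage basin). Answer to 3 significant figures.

Mercator's areal exaggeration is sec²φ; hence true area = (apparent area) · cos²φ.
True area of survey plot: 71000 × cos²(58.9°) = 71000 × 0.2668 = 18940 km².
True area of drainage basin: 140000 × cos²(34.2°) = 140000 × 0.6841 = 95770 km².
Ratio = 18940 / 95770 ≈ 0.198.

0.198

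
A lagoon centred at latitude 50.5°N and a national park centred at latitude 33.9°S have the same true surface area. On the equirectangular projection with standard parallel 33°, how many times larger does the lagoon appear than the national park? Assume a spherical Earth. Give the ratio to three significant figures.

1.30

With standard parallel φ₀ = 33°, the equirectangular projection gives x = Rλ cos φ₀, y = Rφ, so h = 1 and k = cos 33° / cos φ.
Areal scale at 50.5°: h·k = 1.000 × 1.319 = 1.319.
Areal scale at 33.9°: h·k = 1.000 × 1.010 = 1.010.
Ratio = 1.319/1.010 ≈ 1.30.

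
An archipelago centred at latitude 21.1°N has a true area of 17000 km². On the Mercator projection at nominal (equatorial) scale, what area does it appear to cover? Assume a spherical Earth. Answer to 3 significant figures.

The Mercator projection is conformal; its linear scale factor is the same in every direction and equals sec φ = 1/cos φ.
Areal scale = k² = sec²φ = 1/cos²(21.1°) = 1/0.9330² = 1.149.
Apparent area = 17000 × 1.149 ≈ 19500 km².

19500 km²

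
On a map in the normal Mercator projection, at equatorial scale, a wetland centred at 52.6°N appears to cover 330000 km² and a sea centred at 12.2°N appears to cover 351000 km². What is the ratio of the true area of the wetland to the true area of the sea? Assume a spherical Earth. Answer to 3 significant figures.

0.363

Mercator's areal exaggeration is sec²φ; hence true area = (apparent area) · cos²φ.
True area of wetland: 330000 × cos²(52.6°) = 330000 × 0.3689 = 121700 km².
True area of sea: 351000 × cos²(12.2°) = 351000 × 0.9553 = 335300 km².
Ratio = 121700 / 335300 ≈ 0.363.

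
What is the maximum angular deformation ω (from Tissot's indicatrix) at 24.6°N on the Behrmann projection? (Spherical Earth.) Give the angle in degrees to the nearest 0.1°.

Behrmann is a cylindrical equal-area projection with standard parallels at ±30°. A cylindrical equal-area projection with standard parallel φ₀ has meridian scale h = cos φ / cos φ₀ and parallel scale k = cos φ₀ / cos φ (so areas are preserved, h·k = 1).
At 24.6°: h = 1.050, k = 0.9525; principal scales a = 1.050, b = 0.9525.
sin(ω/2) = (a − b)/(a + b) = 0.09742/2.002 = 0.04865, so ω = 2 arcsin(0.04865) ≈ 5.6°.

5.6°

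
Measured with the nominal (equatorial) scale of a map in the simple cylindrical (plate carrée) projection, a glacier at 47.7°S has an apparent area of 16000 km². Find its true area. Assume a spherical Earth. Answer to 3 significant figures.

Plate carrée maps x = Rλ, y = Rφ. The meridian scale is h = 1 and the parallel scale is k = 1/cos φ = sec φ.
Areal scale = h·k = 1 × sec φ; at 47.7°, h = 1.000, k = 1.486, so h·k = 1.486.
True area = apparent / (areal scale) = 16000 / 1.486 ≈ 10800 km².

10800 km²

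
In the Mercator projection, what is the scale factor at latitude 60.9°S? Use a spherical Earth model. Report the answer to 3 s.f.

2.06

For Mercator, h = k = sec φ (a conformal cylindrical projection has a single point scale, 1/cos φ).
k = 1/cos 60.9° = 1/0.4863 = 2.056.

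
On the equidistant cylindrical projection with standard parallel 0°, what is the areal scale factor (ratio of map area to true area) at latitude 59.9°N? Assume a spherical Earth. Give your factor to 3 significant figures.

1.99

For the equirectangular projection with φ₀ = 0 (plate carrée), h = 1 along meridians and k = sec φ along parallels.
Areal scale = h·k = 1 × sec φ; at 59.9°, h = 1.000, k = 1.994, so h·k = 1.994.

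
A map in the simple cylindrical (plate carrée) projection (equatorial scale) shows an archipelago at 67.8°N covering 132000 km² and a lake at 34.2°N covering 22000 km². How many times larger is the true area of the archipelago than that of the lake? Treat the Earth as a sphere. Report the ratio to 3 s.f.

Plate carrée has h = 1 and k = sec φ, giving areal scale sec φ; true area = (apparent area) · cos φ.
True area of archipelago: 132000 × cos(67.8°) = 132000 × 0.3778 = 49870 km².
True area of lake: 22000 × cos(34.2°) = 22000 × 0.8271 = 18200 km².
Ratio = 49870 / 18200 ≈ 2.74.

2.74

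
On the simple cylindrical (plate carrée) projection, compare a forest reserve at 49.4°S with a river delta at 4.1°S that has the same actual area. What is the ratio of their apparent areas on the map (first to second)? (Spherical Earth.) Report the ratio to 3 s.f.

In the plate carrée (x = Rλ, y = Rφ), meridians are true-scale (h = 1) and parallels are stretched by k = sec φ.
Areal scale at 49.4°: h·k = 1.000 × 1.537 = 1.537.
Areal scale at 4.1°: h·k = 1.000 × 1.003 = 1.003.
Ratio = 1.537/1.003 ≈ 1.53.

1.53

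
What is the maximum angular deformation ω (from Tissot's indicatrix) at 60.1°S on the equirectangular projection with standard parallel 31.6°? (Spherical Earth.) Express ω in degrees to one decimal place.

30.3°

The equidistant cylindrical projection with φ₀ = 31.6° has h = 1 (meridians true) and k = cos φ₀ / cos φ along parallels.
At 60.1°: h = 1.000, k = 1.709; principal scales a = 1.709, b = 1.000.
sin(ω/2) = (a − b)/(a + b) = 0.7086/2.709 = 0.2616, so ω = 2 arcsin(0.2616) ≈ 30.3°.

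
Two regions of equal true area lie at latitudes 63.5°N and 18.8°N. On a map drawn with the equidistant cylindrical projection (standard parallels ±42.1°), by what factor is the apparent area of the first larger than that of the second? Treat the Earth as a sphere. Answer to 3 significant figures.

In the equirectangular projection with standard parallel φ₀ = 42.1° (x = Rλ cos φ₀, y = Rφ), meridians are true-scale (h = 1) and the parallel scale is k = cos φ₀ / cos φ.
Areal scale at 63.5°: h·k = 1.000 × 1.663 = 1.663.
Areal scale at 18.8°: h·k = 1.000 × 0.7838 = 0.7838.
Ratio = 1.663/0.7838 ≈ 2.12.

2.12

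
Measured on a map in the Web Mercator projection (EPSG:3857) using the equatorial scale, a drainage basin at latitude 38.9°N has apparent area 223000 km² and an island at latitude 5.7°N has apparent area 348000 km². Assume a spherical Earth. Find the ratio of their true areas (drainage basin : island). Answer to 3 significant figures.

0.392

On Mercator the areal scale is sec²φ, so true area = apparent × cos²φ.
True area of drainage basin: 223000 × cos²(38.9°) = 223000 × 0.6057 = 135100 km².
True area of island: 348000 × cos²(5.7°) = 348000 × 0.9901 = 344600 km².
Ratio = 135100 / 344600 ≈ 0.392.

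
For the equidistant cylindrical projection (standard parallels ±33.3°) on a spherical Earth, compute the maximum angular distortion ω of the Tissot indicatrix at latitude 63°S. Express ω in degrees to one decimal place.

34.4°

In the equirectangular projection with standard parallel φ₀ = 33.3° (x = Rλ cos φ₀, y = Rφ), meridians are true-scale (h = 1) and the parallel scale is k = cos φ₀ / cos φ.
At 63°: h = 1.000, k = 1.841; principal scales a = 1.841, b = 1.000.
sin(ω/2) = (a − b)/(a + b) = 0.8410/2.841 = 0.2960, so ω = 2 arcsin(0.2960) ≈ 34.4°.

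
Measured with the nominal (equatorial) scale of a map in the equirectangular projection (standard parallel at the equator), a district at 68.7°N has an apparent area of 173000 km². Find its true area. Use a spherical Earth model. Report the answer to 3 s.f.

62800 km²

Plate carrée maps x = Rλ, y = Rφ. The meridian scale is h = 1 and the parallel scale is k = 1/cos φ = sec φ.
Areal scale = h·k = 1 × sec φ; at 68.7°, h = 1.000, k = 2.753, so h·k = 2.753.
True area = apparent / (areal scale) = 173000 / 2.753 ≈ 62800 km².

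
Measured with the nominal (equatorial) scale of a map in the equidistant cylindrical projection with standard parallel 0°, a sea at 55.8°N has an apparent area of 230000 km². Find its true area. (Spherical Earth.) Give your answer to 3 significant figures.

129000 km²

For the equirectangular projection with φ₀ = 0 (plate carrée), h = 1 along meridians and k = sec φ along parallels.
Areal scale = h·k = 1 × sec φ; at 55.8°, h = 1.000, k = 1.779, so h·k = 1.779.
True area = apparent / (areal scale) = 230000 / 1.779 ≈ 129000 km².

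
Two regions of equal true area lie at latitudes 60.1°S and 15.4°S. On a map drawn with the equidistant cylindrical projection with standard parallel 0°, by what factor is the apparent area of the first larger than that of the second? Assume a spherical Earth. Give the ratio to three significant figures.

1.93

For the equirectangular projection with φ₀ = 0 (plate carrée), h = 1 along meridians and k = sec φ along parallels.
Areal scale at 60.1°: h·k = 1.000 × 2.006 = 2.006.
Areal scale at 15.4°: h·k = 1.000 × 1.037 = 1.037.
Ratio = 2.006/1.037 ≈ 1.93.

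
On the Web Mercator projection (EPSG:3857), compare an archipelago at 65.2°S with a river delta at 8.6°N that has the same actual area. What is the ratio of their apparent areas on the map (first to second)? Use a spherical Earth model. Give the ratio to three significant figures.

Mercator areal scale is sec²φ.
At 65.2°: sec²(65.2°) = 1/0.4195² = 5.684.
At 8.6°: sec²(8.6°) = 1/0.9888² = 1.023.
Ratio = 5.684/1.023 = cos²(8.6°)/cos²(65.2°) ≈ 5.56.

5.56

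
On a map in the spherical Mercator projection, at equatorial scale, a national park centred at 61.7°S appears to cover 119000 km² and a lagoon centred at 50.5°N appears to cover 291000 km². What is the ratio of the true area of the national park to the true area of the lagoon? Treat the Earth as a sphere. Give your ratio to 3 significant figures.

Since Mercator area scale is 1/cos²φ, the true area equals the apparent area multiplied by cos²φ.
True area of national park: 119000 × cos²(61.7°) = 119000 × 0.2248 = 26750 km².
True area of lagoon: 291000 × cos²(50.5°) = 291000 × 0.4046 = 117700 km².
Ratio = 26750 / 117700 ≈ 0.227.

0.227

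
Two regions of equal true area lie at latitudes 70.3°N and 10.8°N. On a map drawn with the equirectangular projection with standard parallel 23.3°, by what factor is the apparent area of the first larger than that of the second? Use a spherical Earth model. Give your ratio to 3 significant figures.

2.91

The equidistant cylindrical projection with φ₀ = 23.3° has h = 1 (meridians true) and k = cos φ₀ / cos φ along parallels.
Areal scale at 70.3°: h·k = 1.000 × 2.725 = 2.725.
Areal scale at 10.8°: h·k = 1.000 × 0.9350 = 0.9350.
Ratio = 2.725/0.9350 ≈ 2.91.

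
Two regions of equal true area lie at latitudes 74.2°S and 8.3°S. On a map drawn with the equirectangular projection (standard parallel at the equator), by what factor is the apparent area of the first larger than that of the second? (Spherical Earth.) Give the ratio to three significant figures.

In the plate carrée (x = Rλ, y = Rφ), meridians are true-scale (h = 1) and parallels are stretched by k = sec φ.
Areal scale at 74.2°: h·k = 1.000 × 3.673 = 3.673.
Areal scale at 8.3°: h·k = 1.000 × 1.011 = 1.011.
Ratio = 3.673/1.011 ≈ 3.63.

3.63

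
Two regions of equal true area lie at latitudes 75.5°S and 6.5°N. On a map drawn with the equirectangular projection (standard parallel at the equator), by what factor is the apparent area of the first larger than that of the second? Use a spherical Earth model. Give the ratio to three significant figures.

Plate carrée maps x = Rλ, y = Rφ. The meridian scale is h = 1 and the parallel scale is k = 1/cos φ = sec φ.
Areal scale at 75.5°: h·k = 1.000 × 3.994 = 3.994.
Areal scale at 6.5°: h·k = 1.000 × 1.006 = 1.006.
Ratio = 3.994/1.006 ≈ 3.97.

3.97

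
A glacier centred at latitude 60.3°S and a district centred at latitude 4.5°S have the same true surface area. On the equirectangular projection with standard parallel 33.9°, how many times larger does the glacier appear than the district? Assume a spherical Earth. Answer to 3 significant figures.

2.01

In the equirectangular projection with standard parallel φ₀ = 33.9° (x = Rλ cos φ₀, y = Rφ), meridians are true-scale (h = 1) and the parallel scale is k = cos φ₀ / cos φ.
Areal scale at 60.3°: h·k = 1.000 × 1.675 = 1.675.
Areal scale at 4.5°: h·k = 1.000 × 0.8326 = 0.8326.
Ratio = 1.675/0.8326 ≈ 2.01.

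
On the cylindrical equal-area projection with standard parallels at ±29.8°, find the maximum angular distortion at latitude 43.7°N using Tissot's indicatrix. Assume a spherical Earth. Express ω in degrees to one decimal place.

20.8°

A cylindrical equal-area projection with standard parallel φ₀ has meridian scale h = cos φ / cos φ₀ and parallel scale k = cos φ₀ / cos φ (so areas are preserved, h·k = 1).
At 43.7°: h = 0.8331, k = 1.200; principal scales a = 1.200, b = 0.8331.
sin(ω/2) = (a − b)/(a + b) = 0.3671/2.033 = 0.1806, so ω = 2 arcsin(0.1806) ≈ 20.8°.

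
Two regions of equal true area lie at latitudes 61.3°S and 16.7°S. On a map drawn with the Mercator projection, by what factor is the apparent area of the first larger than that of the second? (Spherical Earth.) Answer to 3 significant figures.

Mercator is conformal with k = sec φ, so areal scale = k² = sec²φ.
At 61.3°: sec²(61.3°) = 1/0.4802² = 4.336.
At 16.7°: sec²(16.7°) = 1/0.9578² = 1.090.
Ratio = 4.336/1.090 = cos²(16.7°)/cos²(61.3°) ≈ 3.98.

3.98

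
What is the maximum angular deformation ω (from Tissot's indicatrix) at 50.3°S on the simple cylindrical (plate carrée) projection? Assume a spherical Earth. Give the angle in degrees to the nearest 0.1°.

25.5°

Plate carrée maps x = Rλ, y = Rφ. The meridian scale is h = 1 and the parallel scale is k = 1/cos φ = sec φ.
At 50.3°: h = 1.000, k = 1.566; principal scales a = 1.566, b = 1.000.
sin(ω/2) = (a − b)/(a + b) = 0.5655/2.566 = 0.2204, so ω = 2 arcsin(0.2204) ≈ 25.5°.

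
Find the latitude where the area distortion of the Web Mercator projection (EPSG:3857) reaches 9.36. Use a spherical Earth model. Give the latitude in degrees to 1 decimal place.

70.9°

Mercator areal scale is sec²φ.
sec²φ = 9.36  ⇒  cos²φ = 0.1068  ⇒  cos φ = 0.3269.
φ = arccos(0.3269) ≈ 70.9°.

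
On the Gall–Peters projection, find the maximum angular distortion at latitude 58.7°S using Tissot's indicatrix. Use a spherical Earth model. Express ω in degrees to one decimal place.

34.8°

The Gall–Peters projection is cylindrical equal-area with φ₀ = 45°. For cylindrical equal-area with standard parallel φ₀, h = cos φ / cos φ₀ and k = cos φ₀ / cos φ, so h·k = 1.
At 58.7°: h = 0.7347, k = 1.361; principal scales a = 1.361, b = 0.7347.
sin(ω/2) = (a − b)/(a + b) = 0.6264/2.096 = 0.2989, so ω = 2 arcsin(0.2989) ≈ 34.8°.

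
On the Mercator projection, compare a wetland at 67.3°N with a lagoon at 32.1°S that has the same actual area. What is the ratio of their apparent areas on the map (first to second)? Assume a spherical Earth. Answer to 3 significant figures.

4.82

Mercator areal scale is sec²φ.
At 67.3°: sec²(67.3°) = 1/0.3859² = 6.715.
At 32.1°: sec²(32.1°) = 1/0.8471² = 1.394.
Ratio = 6.715/1.394 = cos²(32.1°)/cos²(67.3°) ≈ 4.82.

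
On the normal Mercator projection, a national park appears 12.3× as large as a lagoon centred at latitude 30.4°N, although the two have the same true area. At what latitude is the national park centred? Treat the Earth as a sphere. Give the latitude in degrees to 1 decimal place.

On Mercator, (apparent₁)/(apparent₂) = sec²φ₁ / sec²φ₂ when true areas are equal.
cos²φ₂ / cos²φ₁ = 12.3  ⇒  cos φ₁ = cos 30.4° / √12.3 = 0.8625/3.507 = 0.2459.
φ₁ = arccos(0.2459) ≈ 75.8°.

75.8°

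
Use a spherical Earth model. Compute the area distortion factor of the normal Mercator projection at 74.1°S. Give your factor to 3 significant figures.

Mercator is conformal, so the point scale is isotropic: h = k = sec φ = 1/cos φ.
Areal scale = k² = sec²φ = 1/cos²(74.1°) = 1/0.2740² = 13.32.

13.3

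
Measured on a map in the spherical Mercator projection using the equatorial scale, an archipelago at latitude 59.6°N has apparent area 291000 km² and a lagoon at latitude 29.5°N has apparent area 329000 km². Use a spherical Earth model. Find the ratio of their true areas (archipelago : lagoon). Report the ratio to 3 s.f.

0.299

On Mercator the areal scale is sec²φ, so true area = apparent × cos²φ.
True area of archipelago: 291000 × cos²(59.6°) = 291000 × 0.2561 = 74520 km².
True area of lagoon: 329000 × cos²(29.5°) = 329000 × 0.7575 = 249200 km².
Ratio = 74520 / 249200 ≈ 0.299.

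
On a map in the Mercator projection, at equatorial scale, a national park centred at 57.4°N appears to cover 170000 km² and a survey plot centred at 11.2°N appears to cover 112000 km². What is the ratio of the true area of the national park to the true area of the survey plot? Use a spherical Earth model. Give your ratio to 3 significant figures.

0.458

On Mercator the areal scale is sec²φ, so true area = apparent × cos²φ.
True area of national park: 170000 × cos²(57.4°) = 170000 × 0.2903 = 49350 km².
True area of survey plot: 112000 × cos²(11.2°) = 112000 × 0.9623 = 107800 km².
Ratio = 49350 / 107800 ≈ 0.458.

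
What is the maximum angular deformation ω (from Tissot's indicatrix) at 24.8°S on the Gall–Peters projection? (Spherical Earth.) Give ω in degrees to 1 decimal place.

28.3°

Gall–Peters is a cylindrical equal-area projection with standard parallels at ±45°. Cylindrical equal-area (φ₀ = 45°): h = cos φ / cos 45° along meridians, k = cos 45° / cos φ along parallels; h·k = 1.
At 24.8°: h = 1.284, k = 0.7789; principal scales a = 1.284, b = 0.7789.
sin(ω/2) = (a − b)/(a + b) = 0.5048/2.063 = 0.2447, so ω = 2 arcsin(0.2447) ≈ 28.3°.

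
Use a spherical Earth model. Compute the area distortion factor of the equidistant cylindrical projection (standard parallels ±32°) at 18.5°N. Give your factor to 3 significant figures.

0.894

The equidistant cylindrical projection with φ₀ = 32° has h = 1 (meridians true) and k = cos φ₀ / cos φ along parallels.
Areal scale = h·k = 1 × cos φ₀ / cos φ; at 18.5°, h = 1.000, k = 0.8943, so h·k = 0.8943.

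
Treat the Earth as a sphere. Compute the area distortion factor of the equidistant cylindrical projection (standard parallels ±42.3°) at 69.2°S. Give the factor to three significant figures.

2.08

The equidistant cylindrical projection with φ₀ = 42.3° has h = 1 (meridians true) and k = cos φ₀ / cos φ along parallels.
Areal scale = h·k = 1 × cos φ₀ / cos φ; at 69.2°, h = 1.000, k = 2.083, so h·k = 2.083.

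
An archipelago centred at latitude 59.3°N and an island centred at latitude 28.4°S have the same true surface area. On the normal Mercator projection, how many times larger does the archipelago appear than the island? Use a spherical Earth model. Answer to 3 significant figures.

Mercator areal scale is sec²φ.
At 59.3°: sec²(59.3°) = 1/0.5105² = 3.837.
At 28.4°: sec²(28.4°) = 1/0.8796² = 1.292.
Ratio = 3.837/1.292 = cos²(28.4°)/cos²(59.3°) ≈ 2.97.

2.97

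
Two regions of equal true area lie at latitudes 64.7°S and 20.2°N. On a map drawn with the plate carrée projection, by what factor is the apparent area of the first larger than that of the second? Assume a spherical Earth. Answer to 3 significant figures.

2.20

In the plate carrée (x = Rλ, y = Rφ), meridians are true-scale (h = 1) and parallels are stretched by k = sec φ.
Areal scale at 64.7°: h·k = 1.000 × 2.340 = 2.340.
Areal scale at 20.2°: h·k = 1.000 × 1.066 = 1.066.
Ratio = 2.340/1.066 ≈ 2.20.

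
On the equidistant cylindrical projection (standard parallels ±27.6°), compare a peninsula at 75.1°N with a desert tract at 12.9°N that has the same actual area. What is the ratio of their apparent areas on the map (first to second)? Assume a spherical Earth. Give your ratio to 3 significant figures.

The equidistant cylindrical projection with φ₀ = 27.6° has h = 1 (meridians true) and k = cos φ₀ / cos φ along parallels.
Areal scale at 75.1°: h·k = 1.000 × 3.446 = 3.446.
Areal scale at 12.9°: h·k = 1.000 × 0.9091 = 0.9091.
Ratio = 3.446/0.9091 ≈ 3.79.

3.79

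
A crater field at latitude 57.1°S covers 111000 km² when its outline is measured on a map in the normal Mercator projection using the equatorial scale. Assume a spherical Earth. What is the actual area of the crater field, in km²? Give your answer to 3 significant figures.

For Mercator, h = k = sec φ (a conformal cylindrical projection has a single point scale, 1/cos φ).
Areal scale = k² = sec²φ = 1/cos²(57.1°) = 1/0.5432² = 3.389.
True area = apparent / (areal scale) = 111000 / 3.389 ≈ 32700 km².

32700 km²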